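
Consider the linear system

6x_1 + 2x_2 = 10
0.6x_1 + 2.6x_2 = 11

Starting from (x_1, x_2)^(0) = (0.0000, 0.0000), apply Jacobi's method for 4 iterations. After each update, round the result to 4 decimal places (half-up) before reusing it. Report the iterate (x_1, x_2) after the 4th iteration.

(0.2761, 4.1420)

Iteration 1:
  x_1 = (10 - (2)·0.0000) / (6) = 1.6667
  x_2 = (11 - (0.6)·0.0000) / (2.6) = 4.2308
Iteration 2:
  x_1 = (10 - (2)·4.2308) / (6) = 0.2564
  x_2 = (11 - (0.6)·1.6667) / (2.6) = 3.8461
Iteration 3:
  x_1 = (10 - (2)·3.8461) / (6) = 0.3846
  x_2 = (11 - (0.6)·0.2564) / (2.6) = 4.1716
Iteration 4:
  x_1 = (10 - (2)·4.1716) / (6) = 0.2761
  x_2 = (11 - (0.6)·0.3846) / (2.6) = 4.1420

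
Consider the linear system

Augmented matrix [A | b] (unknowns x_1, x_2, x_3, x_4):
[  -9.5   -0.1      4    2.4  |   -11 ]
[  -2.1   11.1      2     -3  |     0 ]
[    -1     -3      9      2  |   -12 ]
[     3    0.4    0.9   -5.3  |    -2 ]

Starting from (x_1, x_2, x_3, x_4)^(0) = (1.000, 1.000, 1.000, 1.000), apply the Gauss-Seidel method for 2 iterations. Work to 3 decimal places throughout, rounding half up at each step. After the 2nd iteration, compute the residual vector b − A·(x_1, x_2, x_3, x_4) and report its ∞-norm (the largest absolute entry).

1.366

Iteration 1:
  x_1 = (-11 - (-0.1)·1.000 - (4)·1.000 - (2.4)·1.000) / (-9.5) = 1.821
  x_2 = (0 - (-2.1)·1.821 - (2)·1.000 - (-3)·1.000) / (11.1) = 0.435
  x_3 = (-12 - (-1)·1.821 - (-3)·0.435 - (2)·1.000) / (9) = -1.208
  x_4 = (-2 - (3)·1.821 - (0.4)·0.435 - (0.9)·-1.208) / (-5.3) = 1.236
Iteration 2:
  x_1 = (-11 - (-0.1)·0.435 - (4)·-1.208 - (2.4)·1.236) / (-9.5) = 0.957
  x_2 = (0 - (-2.1)·0.957 - (2)·-1.208 - (-3)·1.236) / (11.1) = 0.733
  x_3 = (-12 - (-1)·0.957 - (-3)·0.733 - (2)·1.236) / (9) = -1.257
  x_4 = (-2 - (3)·0.957 - (0.4)·0.733 - (0.9)·-1.257) / (-5.3) = 0.761
Residual b − A·x = (1.366, -1.330, 0.947, 0.000); ∞-norm = 1.366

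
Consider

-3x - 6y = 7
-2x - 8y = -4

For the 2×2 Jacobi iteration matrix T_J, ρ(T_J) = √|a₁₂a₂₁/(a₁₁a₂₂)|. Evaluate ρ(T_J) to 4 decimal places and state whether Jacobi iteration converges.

a₁₂a₂₁/(a₁₁a₂₂) = (-6)·(-2) / ((-3)·(-8)) = 0.500000
ρ = √|0.500000| = √0.500000 = 0.7071
ρ < 1, so Jacobi converges

0.7071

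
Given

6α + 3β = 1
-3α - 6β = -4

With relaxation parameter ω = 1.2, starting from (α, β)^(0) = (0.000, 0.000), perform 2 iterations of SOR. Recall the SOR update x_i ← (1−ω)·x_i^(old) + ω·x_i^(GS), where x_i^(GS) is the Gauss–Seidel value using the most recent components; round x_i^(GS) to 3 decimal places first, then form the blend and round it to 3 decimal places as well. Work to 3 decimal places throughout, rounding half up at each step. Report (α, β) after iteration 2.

(-0.248, 0.813)

Iteration 1:
  α: GS value = (1 - (3)·0.000) / (6) = 0.167;  α ← (1−ω)·0.000 + ω·0.167 = 0.200
  β: GS value = (-4 - (-3)·0.200) / (-6) = 0.567;  β ← (1−ω)·0.000 + ω·0.567 = 0.680
Iteration 2:
  α: GS value = (1 - (3)·0.680) / (6) = -0.173;  α ← (1−ω)·0.200 + ω·-0.173 = -0.248
  β: GS value = (-4 - (-3)·-0.248) / (-6) = 0.791;  β ← (1−ω)·0.680 + ω·0.791 = 0.813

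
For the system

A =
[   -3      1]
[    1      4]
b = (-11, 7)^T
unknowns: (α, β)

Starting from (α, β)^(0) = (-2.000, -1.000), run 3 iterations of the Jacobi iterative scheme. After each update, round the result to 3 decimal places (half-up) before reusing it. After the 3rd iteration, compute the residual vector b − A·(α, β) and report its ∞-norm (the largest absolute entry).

0.444

Iteration 1:
  α = (-11 - (1)·-1.000) / (-3) = 3.333
  β = (7 - (1)·-2.000) / (4) = 2.250
Iteration 2:
  α = (-11 - (1)·2.250) / (-3) = 4.417
  β = (7 - (1)·3.333) / (4) = 0.917
Iteration 3:
  α = (-11 - (1)·0.917) / (-3) = 3.972
  β = (7 - (1)·4.417) / (4) = 0.646
Residual b − A·x = (0.270, 0.444); ∞-norm = 0.444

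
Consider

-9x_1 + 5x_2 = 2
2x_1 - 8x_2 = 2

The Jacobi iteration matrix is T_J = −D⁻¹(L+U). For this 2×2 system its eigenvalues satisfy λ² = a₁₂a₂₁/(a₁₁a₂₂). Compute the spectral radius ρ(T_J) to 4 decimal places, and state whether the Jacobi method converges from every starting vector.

0.3727

a₁₂a₂₁/(a₁₁a₂₂) = (5)·(2) / ((-9)·(-8)) = 0.138889
ρ = √|0.138889| = √0.138889 = 0.3727
ρ < 1, so Jacobi converges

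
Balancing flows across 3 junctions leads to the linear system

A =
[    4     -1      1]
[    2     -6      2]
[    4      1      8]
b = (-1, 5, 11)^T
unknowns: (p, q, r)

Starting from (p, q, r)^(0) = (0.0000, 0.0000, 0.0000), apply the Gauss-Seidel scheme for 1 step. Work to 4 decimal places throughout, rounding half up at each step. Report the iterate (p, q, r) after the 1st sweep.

Iteration 1:
  p = (-1 - (-1)·0.0000 - (1)·0.0000) / (4) = -0.2500
  q = (5 - (2)·-0.2500 - (2)·0.0000) / (-6) = -0.9167
  r = (11 - (4)·-0.2500 - (1)·-0.9167) / (8) = 1.6146

(-0.2500, -0.9167, 1.6146)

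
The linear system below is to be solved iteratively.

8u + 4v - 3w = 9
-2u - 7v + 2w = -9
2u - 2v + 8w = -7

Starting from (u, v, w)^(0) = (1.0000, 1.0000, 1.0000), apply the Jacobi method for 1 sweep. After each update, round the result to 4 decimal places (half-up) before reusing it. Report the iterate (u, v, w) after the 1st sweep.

(1.0000, 1.2857, -0.8750)

Iteration 1:
  u = (9 - (4)·1.0000 - (-3)·1.0000) / (8) = 1.0000
  v = (-9 - (-2)·1.0000 - (2)·1.0000) / (-7) = 1.2857
  w = (-7 - (2)·1.0000 - (-2)·1.0000) / (8) = -0.8750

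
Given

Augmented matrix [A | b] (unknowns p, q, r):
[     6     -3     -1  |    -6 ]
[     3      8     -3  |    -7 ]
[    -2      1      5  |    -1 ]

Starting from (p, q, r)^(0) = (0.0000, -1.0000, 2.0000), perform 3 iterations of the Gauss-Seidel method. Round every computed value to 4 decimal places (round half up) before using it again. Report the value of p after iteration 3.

Iteration 1:
  p = (-6 - (-3)·-1.0000 - (-1)·2.0000) / (6) = -1.1667
  q = (-7 - (3)·-1.1667 - (-3)·2.0000) / (8) = 0.3125
  r = (-1 - (-2)·-1.1667 - (1)·0.3125) / (5) = -0.7292
Iteration 2:
  p = (-6 - (-3)·0.3125 - (-1)·-0.7292) / (6) = -0.9653
  q = (-7 - (3)·-0.9653 - (-3)·-0.7292) / (8) = -0.7865
  r = (-1 - (-2)·-0.9653 - (1)·-0.7865) / (5) = -0.4288
Iteration 3:
  p = (-6 - (-3)·-0.7865 - (-1)·-0.4288) / (6) = -1.4647
  q = (-7 - (3)·-1.4647 - (-3)·-0.4288) / (8) = -0.4865
  r = (-1 - (-2)·-1.4647 - (1)·-0.4865) / (5) = -0.6886

-1.4647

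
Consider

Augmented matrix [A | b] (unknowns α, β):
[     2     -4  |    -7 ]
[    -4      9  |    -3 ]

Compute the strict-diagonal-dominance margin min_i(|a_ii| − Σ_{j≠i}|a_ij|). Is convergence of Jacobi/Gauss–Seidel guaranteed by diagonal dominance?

-2

row 1: |2| − (4) = -2
row 2: |9| − (4) = 5
minimum over rows = -2 → not strictly diagonally dominant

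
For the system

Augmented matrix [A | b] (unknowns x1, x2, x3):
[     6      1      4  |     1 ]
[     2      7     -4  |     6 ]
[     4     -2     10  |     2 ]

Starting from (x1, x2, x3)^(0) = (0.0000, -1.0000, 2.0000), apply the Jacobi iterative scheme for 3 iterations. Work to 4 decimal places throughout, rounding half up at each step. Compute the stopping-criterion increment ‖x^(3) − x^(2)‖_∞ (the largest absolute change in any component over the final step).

Iteration 1:
  x1 = (1 - (1)·-1.0000 - (4)·2.0000) / (6) = -1.0000
  x2 = (6 - (2)·0.0000 - (-4)·2.0000) / (7) = 2.0000
  x3 = (2 - (4)·0.0000 - (-2)·-1.0000) / (10) = 0.0000
Iteration 2:
  x1 = (1 - (1)·2.0000 - (4)·0.0000) / (6) = -0.1667
  x2 = (6 - (2)·-1.0000 - (-4)·0.0000) / (7) = 1.1429
  x3 = (2 - (4)·-1.0000 - (-2)·2.0000) / (10) = 1.0000
Iteration 3:
  x1 = (1 - (1)·1.1429 - (4)·1.0000) / (6) = -0.6905
  x2 = (6 - (2)·-0.1667 - (-4)·1.0000) / (7) = 1.4762
  x3 = (2 - (4)·-0.1667 - (-2)·1.1429) / (10) = 0.4953
Change: (-0.5238, 0.3333, -0.5047) → max |·| = 0.5238

0.5238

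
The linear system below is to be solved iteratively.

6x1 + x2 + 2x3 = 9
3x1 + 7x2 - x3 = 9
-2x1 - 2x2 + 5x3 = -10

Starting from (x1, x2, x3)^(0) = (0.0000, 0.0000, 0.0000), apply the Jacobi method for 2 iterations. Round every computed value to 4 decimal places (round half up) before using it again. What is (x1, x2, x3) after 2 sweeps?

Iteration 1:
  x1 = (9 - (1)·0.0000 - (2)·0.0000) / (6) = 1.5000
  x2 = (9 - (3)·0.0000 - (-1)·0.0000) / (7) = 1.2857
  x3 = (-10 - (-2)·0.0000 - (-2)·0.0000) / (5) = -2.0000
Iteration 2:
  x1 = (9 - (1)·1.2857 - (2)·-2.0000) / (6) = 1.9524
  x2 = (9 - (3)·1.5000 - (-1)·-2.0000) / (7) = 0.3571
  x3 = (-10 - (-2)·1.5000 - (-2)·1.2857) / (5) = -0.8857

(1.9524, 0.3571, -0.8857)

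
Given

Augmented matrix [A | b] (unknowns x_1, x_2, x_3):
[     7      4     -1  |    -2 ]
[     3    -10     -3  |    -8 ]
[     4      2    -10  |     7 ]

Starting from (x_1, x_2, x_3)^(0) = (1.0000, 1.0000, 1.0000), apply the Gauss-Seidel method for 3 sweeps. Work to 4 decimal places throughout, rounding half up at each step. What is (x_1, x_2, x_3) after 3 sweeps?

Iteration 1:
  x_1 = (-2 - (4)·1.0000 - (-1)·1.0000) / (7) = -0.7143
  x_2 = (-8 - (3)·-0.7143 - (-3)·1.0000) / (-10) = 0.2857
  x_3 = (7 - (4)·-0.7143 - (2)·0.2857) / (-10) = -0.9286
Iteration 2:
  x_1 = (-2 - (4)·0.2857 - (-1)·-0.9286) / (7) = -0.5816
  x_2 = (-8 - (3)·-0.5816 - (-3)·-0.9286) / (-10) = 0.9041
  x_3 = (7 - (4)·-0.5816 - (2)·0.9041) / (-10) = -0.7518
Iteration 3:
  x_1 = (-2 - (4)·0.9041 - (-1)·-0.7518) / (7) = -0.9097
  x_2 = (-8 - (3)·-0.9097 - (-3)·-0.7518) / (-10) = 0.7526
  x_3 = (7 - (4)·-0.9097 - (2)·0.7526) / (-10) = -0.9134

(-0.9097, 0.7526, -0.9134)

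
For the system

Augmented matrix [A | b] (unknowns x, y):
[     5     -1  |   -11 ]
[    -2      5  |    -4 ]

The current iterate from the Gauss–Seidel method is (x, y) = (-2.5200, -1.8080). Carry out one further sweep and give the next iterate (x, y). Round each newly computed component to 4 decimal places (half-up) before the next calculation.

(-2.5616, -1.8246)

One sweep:
  x = (-11 - (-1)·-1.8080) / (5) = -2.5616
  y = (-4 - (-2)·-2.5616) / (5) = -1.8246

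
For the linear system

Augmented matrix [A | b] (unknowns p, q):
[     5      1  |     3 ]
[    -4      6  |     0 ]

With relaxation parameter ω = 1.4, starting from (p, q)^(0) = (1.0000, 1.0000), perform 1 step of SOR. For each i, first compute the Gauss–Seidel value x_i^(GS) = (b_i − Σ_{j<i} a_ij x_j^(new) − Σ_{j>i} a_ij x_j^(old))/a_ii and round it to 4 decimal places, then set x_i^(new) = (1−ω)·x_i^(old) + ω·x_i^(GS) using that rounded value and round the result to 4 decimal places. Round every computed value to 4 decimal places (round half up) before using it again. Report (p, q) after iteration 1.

Iteration 1:
  p: GS value = (3 - (1)·1.0000) / (5) = 0.4000;  p ← (1−ω)·1.0000 + ω·0.4000 = 0.1600
  q: GS value = (0 - (-4)·0.1600) / (6) = 0.1067;  q ← (1−ω)·1.0000 + ω·0.1067 = -0.2506

(0.1600, -0.2506)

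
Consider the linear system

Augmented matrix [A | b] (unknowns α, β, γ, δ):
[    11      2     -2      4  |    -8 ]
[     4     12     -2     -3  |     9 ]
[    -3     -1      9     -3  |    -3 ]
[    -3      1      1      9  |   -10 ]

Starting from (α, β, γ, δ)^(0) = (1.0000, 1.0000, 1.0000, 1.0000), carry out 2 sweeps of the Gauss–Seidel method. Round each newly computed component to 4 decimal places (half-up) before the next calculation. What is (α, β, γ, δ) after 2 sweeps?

(-0.4504, 0.4620, -0.9732, -1.2044)

Iteration 1:
  α = (-8 - (2)·1.0000 - (-2)·1.0000 - (4)·1.0000) / (11) = -1.0909
  β = (9 - (4)·-1.0909 - (-2)·1.0000 - (-3)·1.0000) / (12) = 1.5303
  γ = (-3 - (-3)·-1.0909 - (-1)·1.5303 - (-3)·1.0000) / (9) = -0.1936
  δ = (-10 - (-3)·-1.0909 - (1)·1.5303 - (1)·-0.1936) / (9) = -1.6233
Iteration 2:
  α = (-8 - (2)·1.5303 - (-2)·-0.1936 - (4)·-1.6233) / (11) = -0.4504
  β = (9 - (4)·-0.4504 - (-2)·-0.1936 - (-3)·-1.6233) / (12) = 0.4620
  γ = (-3 - (-3)·-0.4504 - (-1)·0.4620 - (-3)·-1.6233) / (9) = -0.9732
  δ = (-10 - (-3)·-0.4504 - (1)·0.4620 - (1)·-0.9732) / (9) = -1.2044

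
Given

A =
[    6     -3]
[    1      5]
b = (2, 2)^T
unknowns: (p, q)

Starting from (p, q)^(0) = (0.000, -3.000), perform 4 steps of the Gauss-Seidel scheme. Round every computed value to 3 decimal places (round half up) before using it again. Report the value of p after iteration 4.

0.486

Iteration 1:
  p = (2 - (-3)·-3.000) / (6) = -1.167
  q = (2 - (1)·-1.167) / (5) = 0.633
Iteration 2:
  p = (2 - (-3)·0.633) / (6) = 0.650
  q = (2 - (1)·0.650) / (5) = 0.270
Iteration 3:
  p = (2 - (-3)·0.270) / (6) = 0.468
  q = (2 - (1)·0.468) / (5) = 0.306
Iteration 4:
  p = (2 - (-3)·0.306) / (6) = 0.486
  q = (2 - (1)·0.486) / (5) = 0.303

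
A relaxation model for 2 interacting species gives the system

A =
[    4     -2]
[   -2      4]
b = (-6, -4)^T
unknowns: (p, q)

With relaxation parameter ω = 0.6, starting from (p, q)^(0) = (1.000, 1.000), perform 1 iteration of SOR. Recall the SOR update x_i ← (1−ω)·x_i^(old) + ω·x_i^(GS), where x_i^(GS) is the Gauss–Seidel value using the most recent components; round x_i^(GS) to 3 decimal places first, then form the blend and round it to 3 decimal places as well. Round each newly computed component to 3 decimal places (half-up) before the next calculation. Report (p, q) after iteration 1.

Iteration 1:
  p: GS value = (-6 - (-2)·1.000) / (4) = -1.000;  p ← (1−ω)·1.000 + ω·-1.000 = -0.200
  q: GS value = (-4 - (-2)·-0.200) / (4) = -1.100;  q ← (1−ω)·1.000 + ω·-1.100 = -0.260

(-0.200, -0.260)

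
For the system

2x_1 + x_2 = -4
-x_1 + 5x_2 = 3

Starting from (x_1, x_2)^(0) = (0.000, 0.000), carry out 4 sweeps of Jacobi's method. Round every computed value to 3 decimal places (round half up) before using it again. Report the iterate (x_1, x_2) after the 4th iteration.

Iteration 1:
  x_1 = (-4 - (1)·0.000) / (2) = -2.000
  x_2 = (3 - (-1)·0.000) / (5) = 0.600
Iteration 2:
  x_1 = (-4 - (1)·0.600) / (2) = -2.300
  x_2 = (3 - (-1)·-2.000) / (5) = 0.200
Iteration 3:
  x_1 = (-4 - (1)·0.200) / (2) = -2.100
  x_2 = (3 - (-1)·-2.300) / (5) = 0.140
Iteration 4:
  x_1 = (-4 - (1)·0.140) / (2) = -2.070
  x_2 = (3 - (-1)·-2.100) / (5) = 0.180

(-2.070, 0.180)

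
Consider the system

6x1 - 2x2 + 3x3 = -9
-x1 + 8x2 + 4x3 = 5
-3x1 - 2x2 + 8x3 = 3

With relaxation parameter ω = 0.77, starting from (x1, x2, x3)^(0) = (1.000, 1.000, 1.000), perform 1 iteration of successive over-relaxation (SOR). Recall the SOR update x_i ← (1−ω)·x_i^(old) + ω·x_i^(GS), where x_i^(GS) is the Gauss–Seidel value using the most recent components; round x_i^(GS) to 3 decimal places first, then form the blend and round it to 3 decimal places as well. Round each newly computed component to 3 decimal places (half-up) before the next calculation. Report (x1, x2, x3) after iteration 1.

(-1.054, 0.225, 0.258)

Iteration 1:
  x1: GS value = (-9 - (-2)·1.000 - (3)·1.000) / (6) = -1.667;  x1 ← (1−ω)·1.000 + ω·-1.667 = -1.054
  x2: GS value = (5 - (-1)·-1.054 - (4)·1.000) / (8) = -0.007;  x2 ← (1−ω)·1.000 + ω·-0.007 = 0.225
  x3: GS value = (3 - (-3)·-1.054 - (-2)·0.225) / (8) = 0.036;  x3 ← (1−ω)·1.000 + ω·0.036 = 0.258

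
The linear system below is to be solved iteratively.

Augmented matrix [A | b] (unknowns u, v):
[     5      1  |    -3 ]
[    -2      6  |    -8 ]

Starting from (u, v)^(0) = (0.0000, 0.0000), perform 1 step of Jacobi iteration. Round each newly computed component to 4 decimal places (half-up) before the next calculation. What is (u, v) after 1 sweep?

Iteration 1:
  u = (-3 - (1)·0.0000) / (5) = -0.6000
  v = (-8 - (-2)·0.0000) / (6) = -1.3333

(-0.6000, -1.3333)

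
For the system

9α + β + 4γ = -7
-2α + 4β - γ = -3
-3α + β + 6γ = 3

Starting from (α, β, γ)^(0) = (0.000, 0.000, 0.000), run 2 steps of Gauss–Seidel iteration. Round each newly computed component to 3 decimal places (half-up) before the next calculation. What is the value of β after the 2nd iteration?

Iteration 1:
  α = (-7 - (1)·0.000 - (4)·0.000) / (9) = -0.778
  β = (-3 - (-2)·-0.778 - (-1)·0.000) / (4) = -1.139
  γ = (3 - (-3)·-0.778 - (1)·-1.139) / (6) = 0.301
Iteration 2:
  α = (-7 - (1)·-1.139 - (4)·0.301) / (9) = -0.785
  β = (-3 - (-2)·-0.785 - (-1)·0.301) / (4) = -1.067
  γ = (3 - (-3)·-0.785 - (1)·-1.067) / (6) = 0.285

-1.067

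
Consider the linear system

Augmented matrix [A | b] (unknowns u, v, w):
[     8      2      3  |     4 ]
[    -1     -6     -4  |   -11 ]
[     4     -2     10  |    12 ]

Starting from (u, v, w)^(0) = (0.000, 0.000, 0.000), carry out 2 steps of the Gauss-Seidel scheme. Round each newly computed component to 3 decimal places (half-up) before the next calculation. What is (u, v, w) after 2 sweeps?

Iteration 1:
  u = (4 - (2)·0.000 - (3)·0.000) / (8) = 0.500
  v = (-11 - (-1)·0.500 - (-4)·0.000) / (-6) = 1.750
  w = (12 - (4)·0.500 - (-2)·1.750) / (10) = 1.350
Iteration 2:
  u = (4 - (2)·1.750 - (3)·1.350) / (8) = -0.444
  v = (-11 - (-1)·-0.444 - (-4)·1.350) / (-6) = 1.007
  w = (12 - (4)·-0.444 - (-2)·1.007) / (10) = 1.579

(-0.444, 1.007, 1.579)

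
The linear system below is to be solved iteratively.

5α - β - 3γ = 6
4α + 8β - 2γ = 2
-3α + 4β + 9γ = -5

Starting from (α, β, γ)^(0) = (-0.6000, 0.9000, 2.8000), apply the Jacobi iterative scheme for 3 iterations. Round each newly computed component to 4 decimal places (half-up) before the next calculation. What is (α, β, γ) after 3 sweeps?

(0.8316, -0.1511, 0.3939)

Iteration 1:
  α = (6 - (-1)·0.9000 - (-3)·2.8000) / (5) = 3.0600
  β = (2 - (4)·-0.6000 - (-2)·2.8000) / (8) = 1.2500
  γ = (-5 - (-3)·-0.6000 - (4)·0.9000) / (9) = -1.1556
Iteration 2:
  α = (6 - (-1)·1.2500 - (-3)·-1.1556) / (5) = 0.7566
  β = (2 - (4)·3.0600 - (-2)·-1.1556) / (8) = -1.5689
  γ = (-5 - (-3)·3.0600 - (4)·1.2500) / (9) = -0.0911
Iteration 3:
  α = (6 - (-1)·-1.5689 - (-3)·-0.0911) / (5) = 0.8316
  β = (2 - (4)·0.7566 - (-2)·-0.0911) / (8) = -0.1511
  γ = (-5 - (-3)·0.7566 - (4)·-1.5689) / (9) = 0.3939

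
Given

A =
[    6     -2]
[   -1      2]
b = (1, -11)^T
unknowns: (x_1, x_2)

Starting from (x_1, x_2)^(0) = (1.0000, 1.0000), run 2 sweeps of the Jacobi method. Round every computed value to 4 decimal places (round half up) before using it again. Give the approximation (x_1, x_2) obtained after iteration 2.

(-1.5000, -5.2500)

Iteration 1:
  x_1 = (1 - (-2)·1.0000) / (6) = 0.5000
  x_2 = (-11 - (-1)·1.0000) / (2) = -5.0000
Iteration 2:
  x_1 = (1 - (-2)·-5.0000) / (6) = -1.5000
  x_2 = (-11 - (-1)·0.5000) / (2) = -5.2500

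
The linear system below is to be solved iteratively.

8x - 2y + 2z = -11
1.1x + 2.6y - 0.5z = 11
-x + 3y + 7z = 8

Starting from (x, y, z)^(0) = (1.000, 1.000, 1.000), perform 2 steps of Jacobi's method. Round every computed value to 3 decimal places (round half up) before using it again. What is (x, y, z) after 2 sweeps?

Iteration 1:
  x = (-11 - (-2)·1.000 - (2)·1.000) / (8) = -1.375
  y = (11 - (1.1)·1.000 - (-0.5)·1.000) / (2.6) = 4.000
  z = (8 - (-1)·1.000 - (3)·1.000) / (7) = 0.857
Iteration 2:
  x = (-11 - (-2)·4.000 - (2)·0.857) / (8) = -0.589
  y = (11 - (1.1)·-1.375 - (-0.5)·0.857) / (2.6) = 4.977
  z = (8 - (-1)·-1.375 - (3)·4.000) / (7) = -0.768

(-0.589, 4.977, -0.768)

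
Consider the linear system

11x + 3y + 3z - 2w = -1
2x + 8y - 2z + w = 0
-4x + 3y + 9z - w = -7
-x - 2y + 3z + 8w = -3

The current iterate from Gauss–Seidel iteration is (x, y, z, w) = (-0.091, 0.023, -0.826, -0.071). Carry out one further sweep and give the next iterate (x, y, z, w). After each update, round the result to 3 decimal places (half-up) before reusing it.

(0.115, -0.226, -0.659, -0.170)

One sweep:
  x = (-1 - (3)·0.023 - (3)·-0.826 - (-2)·-0.071) / (11) = 0.115
  y = (0 - (2)·0.115 - (-2)·-0.826 - (1)·-0.071) / (8) = -0.226
  z = (-7 - (-4)·0.115 - (3)·-0.226 - (-1)·-0.071) / (9) = -0.659
  w = (-3 - (-1)·0.115 - (-2)·-0.226 - (3)·-0.659) / (8) = -0.170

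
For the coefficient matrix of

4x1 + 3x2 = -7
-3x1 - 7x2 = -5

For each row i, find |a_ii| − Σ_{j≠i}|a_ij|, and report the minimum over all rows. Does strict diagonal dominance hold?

row 1: |4| − (3) = 1
row 2: |-7| − (3) = 4
minimum over rows = 1 → strictly diagonally dominant (convergence guaranteed)

1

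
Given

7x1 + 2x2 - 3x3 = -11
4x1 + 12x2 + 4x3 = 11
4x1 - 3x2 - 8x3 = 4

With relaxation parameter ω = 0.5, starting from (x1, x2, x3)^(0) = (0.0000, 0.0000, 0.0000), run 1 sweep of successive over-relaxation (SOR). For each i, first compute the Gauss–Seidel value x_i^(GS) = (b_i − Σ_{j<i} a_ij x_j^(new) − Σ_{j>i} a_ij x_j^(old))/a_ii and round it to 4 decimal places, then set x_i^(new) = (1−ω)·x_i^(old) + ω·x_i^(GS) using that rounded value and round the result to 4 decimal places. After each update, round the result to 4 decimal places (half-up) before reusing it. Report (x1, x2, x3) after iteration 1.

(-0.7857, 0.5893, -0.5569)

Iteration 1:
  x1: GS value = (-11 - (2)·0.0000 - (-3)·0.0000) / (7) = -1.5714;  x1 ← (1−ω)·0.0000 + ω·-1.5714 = -0.7857
  x2: GS value = (11 - (4)·-0.7857 - (4)·0.0000) / (12) = 1.1786;  x2 ← (1−ω)·0.0000 + ω·1.1786 = 0.5893
  x3: GS value = (4 - (4)·-0.7857 - (-3)·0.5893) / (-8) = -1.1138;  x3 ← (1−ω)·0.0000 + ω·-1.1138 = -0.5569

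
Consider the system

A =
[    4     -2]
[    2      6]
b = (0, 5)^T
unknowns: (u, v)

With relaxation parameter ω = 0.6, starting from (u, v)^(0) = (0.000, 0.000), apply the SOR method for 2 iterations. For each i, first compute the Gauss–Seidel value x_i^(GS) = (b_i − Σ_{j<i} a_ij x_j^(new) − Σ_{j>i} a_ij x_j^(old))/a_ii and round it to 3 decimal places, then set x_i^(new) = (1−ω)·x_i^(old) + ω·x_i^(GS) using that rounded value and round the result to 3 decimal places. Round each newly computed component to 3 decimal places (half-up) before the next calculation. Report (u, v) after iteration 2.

Iteration 1:
  u: GS value = (0 - (-2)·0.000) / (4) = 0.000;  u ← (1−ω)·0.000 + ω·0.000 = 0.000
  v: GS value = (5 - (2)·0.000) / (6) = 0.833;  v ← (1−ω)·0.000 + ω·0.833 = 0.500
Iteration 2:
  u: GS value = (0 - (-2)·0.500) / (4) = 0.250;  u ← (1−ω)·0.000 + ω·0.250 = 0.150
  v: GS value = (5 - (2)·0.150) / (6) = 0.783;  v ← (1−ω)·0.500 + ω·0.783 = 0.670

(0.150, 0.670)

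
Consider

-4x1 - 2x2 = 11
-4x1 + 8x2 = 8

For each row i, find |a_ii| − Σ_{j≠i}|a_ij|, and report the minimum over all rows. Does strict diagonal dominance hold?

2

row 1: |-4| − (2) = 2
row 2: |8| − (4) = 4
minimum over rows = 2 → strictly diagonally dominant (convergence guaranteed)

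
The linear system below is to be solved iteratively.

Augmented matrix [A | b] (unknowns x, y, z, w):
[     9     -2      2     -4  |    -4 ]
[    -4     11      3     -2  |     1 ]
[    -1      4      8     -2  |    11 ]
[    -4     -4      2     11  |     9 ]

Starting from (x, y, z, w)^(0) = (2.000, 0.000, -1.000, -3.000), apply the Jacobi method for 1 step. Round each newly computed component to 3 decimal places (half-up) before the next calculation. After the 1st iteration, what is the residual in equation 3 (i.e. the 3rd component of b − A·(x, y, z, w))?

Iteration 1:
  x = (-4 - (-2)·0.000 - (2)·-1.000 - (-4)·-3.000) / (9) = -1.556
  y = (1 - (-4)·2.000 - (3)·-1.000 - (-2)·-3.000) / (11) = 0.545
  z = (11 - (-1)·2.000 - (4)·0.000 - (-2)·-3.000) / (8) = 0.875
  w = (9 - (-4)·2.000 - (-4)·0.000 - (2)·-1.000) / (11) = 1.727
Residual b − A·x = (16.252, -10.390, 3.718, -15.791)

3.718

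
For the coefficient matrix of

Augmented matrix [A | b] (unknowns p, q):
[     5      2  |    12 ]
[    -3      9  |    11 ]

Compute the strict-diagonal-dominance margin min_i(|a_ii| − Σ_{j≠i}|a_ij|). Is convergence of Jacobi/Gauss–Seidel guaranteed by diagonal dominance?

row 1: |5| − (2) = 3
row 2: |9| − (3) = 6
minimum over rows = 3 → strictly diagonally dominant (convergence guaranteed)

3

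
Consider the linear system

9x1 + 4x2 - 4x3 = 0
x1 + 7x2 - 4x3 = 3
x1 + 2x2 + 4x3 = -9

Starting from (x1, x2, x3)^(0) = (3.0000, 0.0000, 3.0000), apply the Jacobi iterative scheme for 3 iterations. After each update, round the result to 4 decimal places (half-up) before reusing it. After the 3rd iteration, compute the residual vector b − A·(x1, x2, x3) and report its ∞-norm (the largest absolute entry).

8.8570

Iteration 1:
  x1 = (0 - (4)·0.0000 - (-4)·3.0000) / (9) = 1.3333
  x2 = (3 - (1)·3.0000 - (-4)·3.0000) / (7) = 1.7143
  x3 = (-9 - (1)·3.0000 - (2)·0.0000) / (4) = -3.0000
Iteration 2:
  x1 = (0 - (4)·1.7143 - (-4)·-3.0000) / (9) = -2.0952
  x2 = (3 - (1)·1.3333 - (-4)·-3.0000) / (7) = -1.4762
  x3 = (-9 - (1)·1.3333 - (2)·1.7143) / (4) = -3.4405
Iteration 3:
  x1 = (0 - (4)·-1.4762 - (-4)·-3.4405) / (9) = -0.8730
  x2 = (3 - (1)·-2.0952 - (-4)·-3.4405) / (7) = -1.2381
  x3 = (-9 - (1)·-2.0952 - (2)·-1.4762) / (4) = -0.9881
Residual b − A·x = (8.8570, 8.5873, -1.6984); ∞-norm = 8.8570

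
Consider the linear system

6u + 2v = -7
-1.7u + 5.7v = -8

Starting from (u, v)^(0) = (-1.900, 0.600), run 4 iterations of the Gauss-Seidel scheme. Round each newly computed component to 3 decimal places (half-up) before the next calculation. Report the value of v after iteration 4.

Iteration 1:
  u = (-7 - (2)·0.600) / (6) = -1.367
  v = (-8 - (-1.7)·-1.367) / (5.7) = -1.811
Iteration 2:
  u = (-7 - (2)·-1.811) / (6) = -0.563
  v = (-8 - (-1.7)·-0.563) / (5.7) = -1.571
Iteration 3:
  u = (-7 - (2)·-1.571) / (6) = -0.643
  v = (-8 - (-1.7)·-0.643) / (5.7) = -1.595
Iteration 4:
  u = (-7 - (2)·-1.595) / (6) = -0.635
  v = (-8 - (-1.7)·-0.635) / (5.7) = -1.593

-1.593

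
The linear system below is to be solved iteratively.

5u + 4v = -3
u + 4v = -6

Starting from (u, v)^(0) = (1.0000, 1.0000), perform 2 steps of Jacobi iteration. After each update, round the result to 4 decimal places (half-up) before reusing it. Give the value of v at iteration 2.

Iteration 1:
  u = (-3 - (4)·1.0000) / (5) = -1.4000
  v = (-6 - (1)·1.0000) / (4) = -1.7500
Iteration 2:
  u = (-3 - (4)·-1.7500) / (5) = 0.8000
  v = (-6 - (1)·-1.4000) / (4) = -1.1500

-1.1500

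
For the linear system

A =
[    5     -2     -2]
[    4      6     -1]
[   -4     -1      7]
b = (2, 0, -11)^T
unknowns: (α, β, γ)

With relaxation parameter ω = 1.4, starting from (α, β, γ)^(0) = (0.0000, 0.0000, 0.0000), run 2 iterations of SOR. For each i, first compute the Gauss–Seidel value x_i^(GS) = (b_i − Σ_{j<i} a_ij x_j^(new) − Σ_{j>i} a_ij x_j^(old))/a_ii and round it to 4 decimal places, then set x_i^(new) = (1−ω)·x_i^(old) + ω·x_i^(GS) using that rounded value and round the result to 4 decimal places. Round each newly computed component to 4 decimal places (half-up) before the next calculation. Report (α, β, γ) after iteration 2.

(-0.9962, 0.7056, -2.1133)

Iteration 1:
  α: GS value = (2 - (-2)·0.0000 - (-2)·0.0000) / (5) = 0.4000;  α ← (1−ω)·0.0000 + ω·0.4000 = 0.5600
  β: GS value = (0 - (4)·0.5600 - (-1)·0.0000) / (6) = -0.3733;  β ← (1−ω)·0.0000 + ω·-0.3733 = -0.5226
  γ: GS value = (-11 - (-4)·0.5600 - (-1)·-0.5226) / (7) = -1.3261;  γ ← (1−ω)·0.0000 + ω·-1.3261 = -1.8565
Iteration 2:
  α: GS value = (2 - (-2)·-0.5226 - (-2)·-1.8565) / (5) = -0.5516;  α ← (1−ω)·0.5600 + ω·-0.5516 = -0.9962
  β: GS value = (0 - (4)·-0.9962 - (-1)·-1.8565) / (6) = 0.3547;  β ← (1−ω)·-0.5226 + ω·0.3547 = 0.7056
  γ: GS value = (-11 - (-4)·-0.9962 - (-1)·0.7056) / (7) = -2.0399;  γ ← (1−ω)·-1.8565 + ω·-2.0399 = -2.1133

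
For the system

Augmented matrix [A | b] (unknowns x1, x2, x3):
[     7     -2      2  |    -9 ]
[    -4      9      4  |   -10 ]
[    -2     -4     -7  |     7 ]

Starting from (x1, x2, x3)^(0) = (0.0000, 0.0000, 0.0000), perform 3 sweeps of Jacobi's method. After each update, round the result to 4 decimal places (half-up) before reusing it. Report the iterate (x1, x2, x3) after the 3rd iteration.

(-1.6401, -1.6977, 0.0839)

Iteration 1:
  x1 = (-9 - (-2)·0.0000 - (2)·0.0000) / (7) = -1.2857
  x2 = (-10 - (-4)·0.0000 - (4)·0.0000) / (9) = -1.1111
  x3 = (7 - (-2)·0.0000 - (-4)·0.0000) / (-7) = -1.0000
Iteration 2:
  x1 = (-9 - (-2)·-1.1111 - (2)·-1.0000) / (7) = -1.3175
  x2 = (-10 - (-4)·-1.2857 - (4)·-1.0000) / (9) = -1.2381
  x3 = (7 - (-2)·-1.2857 - (-4)·-1.1111) / (-7) = 0.0023
Iteration 3:
  x1 = (-9 - (-2)·-1.2381 - (2)·0.0023) / (7) = -1.6401
  x2 = (-10 - (-4)·-1.3175 - (4)·0.0023) / (9) = -1.6977
  x3 = (7 - (-2)·-1.3175 - (-4)·-1.2381) / (-7) = 0.0839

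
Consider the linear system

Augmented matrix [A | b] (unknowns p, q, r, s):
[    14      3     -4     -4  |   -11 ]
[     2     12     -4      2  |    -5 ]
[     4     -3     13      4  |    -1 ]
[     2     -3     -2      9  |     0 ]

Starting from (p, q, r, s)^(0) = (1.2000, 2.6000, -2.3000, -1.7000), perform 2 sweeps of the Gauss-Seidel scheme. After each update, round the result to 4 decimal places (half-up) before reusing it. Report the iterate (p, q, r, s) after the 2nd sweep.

(-0.1863, -0.1251, -0.2438, -0.0545)

Iteration 1:
  p = (-11 - (3)·2.6000 - (-4)·-2.3000 - (-4)·-1.7000) / (14) = -2.4857
  q = (-5 - (2)·-2.4857 - (-4)·-2.3000 - (2)·-1.7000) / (12) = -0.4857
  r = (-1 - (4)·-2.4857 - (-3)·-0.4857 - (4)·-1.7000) / (13) = 1.0989
  s = (0 - (2)·-2.4857 - (-3)·-0.4857 - (-2)·1.0989) / (9) = 0.6347
Iteration 2:
  p = (-11 - (3)·-0.4857 - (-4)·1.0989 - (-4)·0.6347) / (14) = -0.1863
  q = (-5 - (2)·-0.1863 - (-4)·1.0989 - (2)·0.6347) / (12) = -0.1251
  r = (-1 - (4)·-0.1863 - (-3)·-0.1251 - (4)·0.6347) / (13) = -0.2438
  s = (0 - (2)·-0.1863 - (-3)·-0.1251 - (-2)·-0.2438) / (9) = -0.0545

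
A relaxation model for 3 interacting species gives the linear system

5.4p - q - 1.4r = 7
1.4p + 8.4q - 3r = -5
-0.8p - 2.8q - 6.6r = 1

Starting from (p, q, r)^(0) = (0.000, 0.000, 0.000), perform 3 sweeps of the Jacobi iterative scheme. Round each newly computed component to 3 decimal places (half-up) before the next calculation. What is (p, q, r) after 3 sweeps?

(1.121, -0.806, 0.077)

Iteration 1:
  p = (7 - (-1)·0.000 - (-1.4)·0.000) / (5.4) = 1.296
  q = (-5 - (1.4)·0.000 - (-3)·0.000) / (8.4) = -0.595
  r = (1 - (-0.8)·0.000 - (-2.8)·0.000) / (-6.6) = -0.152
Iteration 2:
  p = (7 - (-1)·-0.595 - (-1.4)·-0.152) / (5.4) = 1.147
  q = (-5 - (1.4)·1.296 - (-3)·-0.152) / (8.4) = -0.866
  r = (1 - (-0.8)·1.296 - (-2.8)·-0.595) / (-6.6) = -0.056
Iteration 3:
  p = (7 - (-1)·-0.866 - (-1.4)·-0.056) / (5.4) = 1.121
  q = (-5 - (1.4)·1.147 - (-3)·-0.056) / (8.4) = -0.806
  r = (1 - (-0.8)·1.147 - (-2.8)·-0.866) / (-6.6) = 0.077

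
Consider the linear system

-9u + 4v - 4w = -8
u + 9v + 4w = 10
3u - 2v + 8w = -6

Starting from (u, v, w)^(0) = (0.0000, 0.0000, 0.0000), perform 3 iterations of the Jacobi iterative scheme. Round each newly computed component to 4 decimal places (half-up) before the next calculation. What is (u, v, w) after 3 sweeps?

Iteration 1:
  u = (-8 - (4)·0.0000 - (-4)·0.0000) / (-9) = 0.8889
  v = (10 - (1)·0.0000 - (4)·0.0000) / (9) = 1.1111
  w = (-6 - (3)·0.0000 - (-2)·0.0000) / (8) = -0.7500
Iteration 2:
  u = (-8 - (4)·1.1111 - (-4)·-0.7500) / (-9) = 1.7160
  v = (10 - (1)·0.8889 - (4)·-0.7500) / (9) = 1.3457
  w = (-6 - (3)·0.8889 - (-2)·1.1111) / (8) = -0.8056
Iteration 3:
  u = (-8 - (4)·1.3457 - (-4)·-0.8056) / (-9) = 1.8450
  v = (10 - (1)·1.7160 - (4)·-0.8056) / (9) = 1.2785
  w = (-6 - (3)·1.7160 - (-2)·1.3457) / (8) = -1.0571

(1.8450, 1.2785, -1.0571)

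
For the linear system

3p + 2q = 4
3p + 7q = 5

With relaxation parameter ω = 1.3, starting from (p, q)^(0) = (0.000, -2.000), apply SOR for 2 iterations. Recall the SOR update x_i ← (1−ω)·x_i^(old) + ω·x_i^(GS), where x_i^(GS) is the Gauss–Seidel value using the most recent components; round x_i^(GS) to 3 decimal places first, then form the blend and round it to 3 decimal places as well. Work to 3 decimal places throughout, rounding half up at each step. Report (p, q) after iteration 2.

(1.044, 0.468)

Iteration 1:
  p: GS value = (4 - (2)·-2.000) / (3) = 2.667;  p ← (1−ω)·0.000 + ω·2.667 = 3.467
  q: GS value = (5 - (3)·3.467) / (7) = -0.772;  q ← (1−ω)·-2.000 + ω·-0.772 = -0.404
Iteration 2:
  p: GS value = (4 - (2)·-0.404) / (3) = 1.603;  p ← (1−ω)·3.467 + ω·1.603 = 1.044
  q: GS value = (5 - (3)·1.044) / (7) = 0.267;  q ← (1−ω)·-0.404 + ω·0.267 = 0.468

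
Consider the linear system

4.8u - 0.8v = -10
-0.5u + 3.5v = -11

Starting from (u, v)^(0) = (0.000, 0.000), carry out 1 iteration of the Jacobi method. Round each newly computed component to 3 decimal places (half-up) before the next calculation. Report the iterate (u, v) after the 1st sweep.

(-2.083, -3.143)

Iteration 1:
  u = (-10 - (-0.8)·0.000) / (4.8) = -2.083
  v = (-11 - (-0.5)·0.000) / (3.5) = -3.143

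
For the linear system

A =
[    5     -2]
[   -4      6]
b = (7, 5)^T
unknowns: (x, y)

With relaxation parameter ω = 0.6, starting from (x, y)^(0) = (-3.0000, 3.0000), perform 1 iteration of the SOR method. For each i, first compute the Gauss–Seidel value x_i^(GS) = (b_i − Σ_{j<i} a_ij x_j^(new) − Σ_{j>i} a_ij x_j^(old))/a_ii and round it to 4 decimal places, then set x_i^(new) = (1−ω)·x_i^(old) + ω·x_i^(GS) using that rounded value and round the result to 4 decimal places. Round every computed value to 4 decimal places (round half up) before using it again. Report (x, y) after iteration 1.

(0.3600, 1.8440)

Iteration 1:
  x: GS value = (7 - (-2)·3.0000) / (5) = 2.6000;  x ← (1−ω)·-3.0000 + ω·2.6000 = 0.3600
  y: GS value = (5 - (-4)·0.3600) / (6) = 1.0733;  y ← (1−ω)·3.0000 + ω·1.0733 = 1.8440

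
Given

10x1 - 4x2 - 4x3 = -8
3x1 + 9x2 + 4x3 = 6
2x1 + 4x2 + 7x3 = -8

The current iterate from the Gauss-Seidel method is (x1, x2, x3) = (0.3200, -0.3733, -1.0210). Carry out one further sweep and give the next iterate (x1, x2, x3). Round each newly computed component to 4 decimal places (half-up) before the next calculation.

(-1.3577, 1.5730, -1.6538)

One sweep:
  x1 = (-8 - (-4)·-0.3733 - (-4)·-1.0210) / (10) = -1.3577
  x2 = (6 - (3)·-1.3577 - (4)·-1.0210) / (9) = 1.5730
  x3 = (-8 - (2)·-1.3577 - (4)·1.5730) / (7) = -1.6538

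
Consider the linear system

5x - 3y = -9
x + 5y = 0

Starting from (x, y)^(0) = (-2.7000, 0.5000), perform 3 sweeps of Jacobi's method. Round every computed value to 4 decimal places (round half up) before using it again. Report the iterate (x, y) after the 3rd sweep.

Iteration 1:
  x = (-9 - (-3)·0.5000) / (5) = -1.5000
  y = (0 - (1)·-2.7000) / (5) = 0.5400
Iteration 2:
  x = (-9 - (-3)·0.5400) / (5) = -1.4760
  y = (0 - (1)·-1.5000) / (5) = 0.3000
Iteration 3:
  x = (-9 - (-3)·0.3000) / (5) = -1.6200
  y = (0 - (1)·-1.4760) / (5) = 0.2952

(-1.6200, 0.2952)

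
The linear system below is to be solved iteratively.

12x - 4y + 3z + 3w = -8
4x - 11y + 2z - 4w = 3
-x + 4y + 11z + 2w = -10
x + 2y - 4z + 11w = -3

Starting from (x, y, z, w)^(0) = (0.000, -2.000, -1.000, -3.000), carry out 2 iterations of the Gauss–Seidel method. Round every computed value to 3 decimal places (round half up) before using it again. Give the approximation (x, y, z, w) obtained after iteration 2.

(-0.213, -0.257, -0.736, -0.474)

Iteration 1:
  x = (-8 - (-4)·-2.000 - (3)·-1.000 - (3)·-3.000) / (12) = -0.333
  y = (3 - (4)·-0.333 - (2)·-1.000 - (-4)·-3.000) / (-11) = 0.515
  z = (-10 - (-1)·-0.333 - (4)·0.515 - (2)·-3.000) / (11) = -0.581
  w = (-3 - (1)·-0.333 - (2)·0.515 - (-4)·-0.581) / (11) = -0.547
Iteration 2:
  x = (-8 - (-4)·0.515 - (3)·-0.581 - (3)·-0.547) / (12) = -0.213
  y = (3 - (4)·-0.213 - (2)·-0.581 - (-4)·-0.547) / (-11) = -0.257
  z = (-10 - (-1)·-0.213 - (4)·-0.257 - (2)·-0.547) / (11) = -0.736
  w = (-3 - (1)·-0.213 - (2)·-0.257 - (-4)·-0.736) / (11) = -0.474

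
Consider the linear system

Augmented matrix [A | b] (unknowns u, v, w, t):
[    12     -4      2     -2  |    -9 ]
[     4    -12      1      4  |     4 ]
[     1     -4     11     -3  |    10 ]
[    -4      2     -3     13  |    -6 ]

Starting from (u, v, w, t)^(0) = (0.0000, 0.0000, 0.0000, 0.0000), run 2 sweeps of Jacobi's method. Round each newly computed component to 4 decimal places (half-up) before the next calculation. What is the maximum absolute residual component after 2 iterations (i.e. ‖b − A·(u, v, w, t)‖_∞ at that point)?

1.4158

Iteration 1:
  u = (-9 - (-4)·0.0000 - (2)·0.0000 - (-2)·0.0000) / (12) = -0.7500
  v = (4 - (4)·0.0000 - (1)·0.0000 - (4)·0.0000) / (-12) = -0.3333
  w = (10 - (1)·0.0000 - (-4)·0.0000 - (-3)·0.0000) / (11) = 0.9091
  t = (-6 - (-4)·0.0000 - (2)·0.0000 - (-3)·0.0000) / (13) = -0.4615
Iteration 2:
  u = (-9 - (-4)·-0.3333 - (2)·0.9091 - (-2)·-0.4615) / (12) = -1.0895
  v = (4 - (4)·-0.7500 - (1)·0.9091 - (4)·-0.4615) / (-12) = -0.6614
  w = (10 - (1)·-0.7500 - (-4)·-0.3333 - (-3)·-0.4615) / (11) = 0.7302
  t = (-6 - (-4)·-0.7500 - (2)·-0.3333 - (-3)·0.9091) / (13) = -0.4312
Residual b − A·x = (-0.8944, 1.4158, -0.8819, -1.2390); ∞-norm = 1.4158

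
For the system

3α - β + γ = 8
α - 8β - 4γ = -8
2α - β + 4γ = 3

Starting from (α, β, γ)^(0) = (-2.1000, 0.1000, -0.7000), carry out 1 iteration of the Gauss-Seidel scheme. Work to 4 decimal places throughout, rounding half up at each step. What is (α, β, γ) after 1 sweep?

Iteration 1:
  α = (8 - (-1)·0.1000 - (1)·-0.7000) / (3) = 2.9333
  β = (-8 - (1)·2.9333 - (-4)·-0.7000) / (-8) = 1.7167
  γ = (3 - (2)·2.9333 - (-1)·1.7167) / (4) = -0.2875

(2.9333, 1.7167, -0.2875)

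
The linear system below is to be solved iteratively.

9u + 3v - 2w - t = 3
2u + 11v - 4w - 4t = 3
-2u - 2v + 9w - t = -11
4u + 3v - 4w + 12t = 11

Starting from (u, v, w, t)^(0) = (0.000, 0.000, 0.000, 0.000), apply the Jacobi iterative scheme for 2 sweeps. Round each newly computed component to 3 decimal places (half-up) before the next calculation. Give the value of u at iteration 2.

0.073

Iteration 1:
  u = (3 - (3)·0.000 - (-2)·0.000 - (-1)·0.000) / (9) = 0.333
  v = (3 - (2)·0.000 - (-4)·0.000 - (-4)·0.000) / (11) = 0.273
  w = (-11 - (-2)·0.000 - (-2)·0.000 - (-1)·0.000) / (9) = -1.222
  t = (11 - (4)·0.000 - (3)·0.000 - (-4)·0.000) / (12) = 0.917
Iteration 2:
  u = (3 - (3)·0.273 - (-2)·-1.222 - (-1)·0.917) / (9) = 0.073
  v = (3 - (2)·0.333 - (-4)·-1.222 - (-4)·0.917) / (11) = 0.101
  w = (-11 - (-2)·0.333 - (-2)·0.273 - (-1)·0.917) / (9) = -0.986
  t = (11 - (4)·0.333 - (3)·0.273 - (-4)·-1.222) / (12) = 0.330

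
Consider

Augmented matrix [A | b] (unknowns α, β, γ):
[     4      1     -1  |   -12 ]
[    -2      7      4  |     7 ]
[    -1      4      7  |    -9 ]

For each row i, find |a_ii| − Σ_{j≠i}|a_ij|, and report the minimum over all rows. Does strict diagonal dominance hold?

1

row 1: |4| − (1+1) = 2
row 2: |7| − (2+4) = 1
row 3: |7| − (1+4) = 2
minimum over rows = 1 → strictly diagonally dominant (convergence guaranteed)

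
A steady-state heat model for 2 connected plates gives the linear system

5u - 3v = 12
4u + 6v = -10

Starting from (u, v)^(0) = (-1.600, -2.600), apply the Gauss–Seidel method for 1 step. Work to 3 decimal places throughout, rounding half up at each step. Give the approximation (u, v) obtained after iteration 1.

(0.840, -2.227)

Iteration 1:
  u = (12 - (-3)·-2.600) / (5) = 0.840
  v = (-10 - (4)·0.840) / (6) = -2.227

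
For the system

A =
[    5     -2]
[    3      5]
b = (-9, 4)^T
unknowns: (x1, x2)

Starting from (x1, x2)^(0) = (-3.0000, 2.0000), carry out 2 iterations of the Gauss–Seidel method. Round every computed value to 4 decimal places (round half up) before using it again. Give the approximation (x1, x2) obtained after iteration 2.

(-1.2400, 1.5440)

Iteration 1:
  x1 = (-9 - (-2)·2.0000) / (5) = -1.0000
  x2 = (4 - (3)·-1.0000) / (5) = 1.4000
Iteration 2:
  x1 = (-9 - (-2)·1.4000) / (5) = -1.2400
  x2 = (4 - (3)·-1.2400) / (5) = 1.5440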